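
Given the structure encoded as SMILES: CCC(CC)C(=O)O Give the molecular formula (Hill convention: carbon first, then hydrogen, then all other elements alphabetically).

C6H12O2

Walk through each heavy atom and fill implicit hydrogens from standard valence (C 4, N 3, O 2, S 2, halogen 1):
  atom 1: C, bond orders sum to 1 (valence 4) → 3 H
  atom 2: C, bond orders sum to 2 (valence 4) → 2 H
  atom 3: C, bond orders sum to 3 (valence 4) → 1 H
  atom 4: C, bond orders sum to 2 (valence 4) → 2 H
  atom 5: C, bond orders sum to 1 (valence 4) → 3 H
  atom 6: C, bond orders sum to 4 (valence 4) → 0 H
  atom 7: O, bond orders sum to 2 (valence 2) → 0 H
  atom 8: O, bond orders sum to 1 (valence 2) → 1 H
Totals → C:6, H:12, O:2.
In Hill order: C6H12O2.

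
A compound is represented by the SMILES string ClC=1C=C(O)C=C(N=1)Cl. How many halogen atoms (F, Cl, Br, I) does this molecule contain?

2

Halogen atoms appear at heavy-atom positions 1, 9 (2×Cl).
Other groups present: 1 hydroxyl.
Halogen count: 2.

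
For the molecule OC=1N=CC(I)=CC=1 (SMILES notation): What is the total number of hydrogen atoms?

Walk through each heavy atom and fill implicit hydrogens from standard valence (C 4, N 3, O 2, S 2, halogen 1):
  atom 1: O, bond orders sum to 1 (valence 2) → 1 H
  atom 2: C, bond orders sum to 4 (valence 4) → 0 H
  atom 3: N, bond orders sum to 3 (valence 3) → 0 H
  atom 4: C, bond orders sum to 3 (valence 4) → 1 H
  atom 5: C, bond orders sum to 4 (valence 4) → 0 H
  atom 6: I (halogen, monovalent) → 0 H
  atom 7: C, bond orders sum to 3 (valence 4) → 1 H
  atom 8: C, bond orders sum to 3 (valence 4) → 1 H
Total hydrogens: 4.

4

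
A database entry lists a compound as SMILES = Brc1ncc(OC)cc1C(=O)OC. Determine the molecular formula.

Walk through each heavy atom and fill implicit hydrogens from standard valence (C 4, N 3, O 2, S 2, halogen 1); for lowercase aromatic atoms, an aromatic c carries 1 H when it has two neighbours and 0 H with three, and aromatic n carries 0 H:
  atom 1: Br (halogen, monovalent) → 0 H
  atom 2: aromatic c, 3 neighbours → 0 H
  atom 3: aromatic n, 2 neighbours → 0 H
  atom 4: aromatic c, 2 neighbours → 1 H
  atom 5: aromatic c, 3 neighbours → 0 H
  atom 6: O, bond orders sum to 2 (valence 2) → 0 H
  atom 7: C, bond orders sum to 1 (valence 4) → 3 H
  atom 8: aromatic c, 2 neighbours → 1 H
  atom 9: aromatic c, 3 neighbours → 0 H
  atom 10: C, bond orders sum to 4 (valence 4) → 0 H
  atom 11: O, bond orders sum to 2 (valence 2) → 0 H
  atom 12: O, bond orders sum to 2 (valence 2) → 0 H
  atom 13: C, bond orders sum to 1 (valence 4) → 3 H
Totals → C:8, H:8, Br:1, N:1, O:3.

C8H8BrNO3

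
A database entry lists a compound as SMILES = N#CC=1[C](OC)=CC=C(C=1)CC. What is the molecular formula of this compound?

Walk through each heavy atom and fill implicit hydrogens from standard valence (C 4, N 3, O 2, S 2, halogen 1):
  atom 1: N, bond orders sum to 3 (valence 3) → 0 H
  atom 2: C, bond orders sum to 4 (valence 4) → 0 H
  atom 3: C, bond orders sum to 4 (valence 4) → 0 H
  atom 4: C with explicit H count 0
  atom 5: O, bond orders sum to 2 (valence 2) → 0 H
  atom 6: C, bond orders sum to 1 (valence 4) → 3 H
  atom 7: C, bond orders sum to 3 (valence 4) → 1 H
  atom 8: C, bond orders sum to 3 (valence 4) → 1 H
  atom 9: C, bond orders sum to 4 (valence 4) → 0 H
  atom 10: C, bond orders sum to 3 (valence 4) → 1 H
  atom 11: C, bond orders sum to 2 (valence 4) → 2 H
  atom 12: C, bond orders sum to 1 (valence 4) → 3 H
Totals → C:10, H:11, N:1, O:1.
In Hill order: C10H11NO.

C10H11NO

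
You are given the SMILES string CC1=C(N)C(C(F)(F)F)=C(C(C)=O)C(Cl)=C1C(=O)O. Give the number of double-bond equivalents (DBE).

Degree of unsaturation = (number of rings) + (number of π bonds).
Ring closures in the SMILES: 1.
π bonds: 5 double bonds (each 1 DoU) → 5 DoU from unsaturation.
Total DoU = 1 + 5 = 6.

6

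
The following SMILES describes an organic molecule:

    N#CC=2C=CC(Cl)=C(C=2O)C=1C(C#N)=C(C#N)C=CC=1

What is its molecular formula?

Walk through each heavy atom and fill implicit hydrogens from standard valence (C 4, N 3, O 2, S 2, halogen 1):
  atom 1: N, bond orders sum to 3 (valence 3) → 0 H
  atom 2: C, bond orders sum to 4 (valence 4) → 0 H
  atom 3: C, bond orders sum to 4 (valence 4) → 0 H
  atom 4: C, bond orders sum to 3 (valence 4) → 1 H
  atom 5: C, bond orders sum to 3 (valence 4) → 1 H
  atom 6: C, bond orders sum to 4 (valence 4) → 0 H
  atom 7: Cl (halogen, monovalent) → 0 H
  atom 8: C, bond orders sum to 4 (valence 4) → 0 H
  atom 9: C, bond orders sum to 4 (valence 4) → 0 H
  atom 10: O, bond orders sum to 1 (valence 2) → 1 H
  atom 11: C, bond orders sum to 4 (valence 4) → 0 H
  atom 12: C, bond orders sum to 4 (valence 4) → 0 H
  atom 13: C, bond orders sum to 4 (valence 4) → 0 H
  atom 14: N, bond orders sum to 3 (valence 3) → 0 H
  atom 15: C, bond orders sum to 4 (valence 4) → 0 H
  atom 16: C, bond orders sum to 4 (valence 4) → 0 H
  atom 17: N, bond orders sum to 3 (valence 3) → 0 H
  atom 18: C, bond orders sum to 3 (valence 4) → 1 H
  atom 19: C, bond orders sum to 3 (valence 4) → 1 H
  atom 20: C, bond orders sum to 3 (valence 4) → 1 H
Totals → C:15, H:6, Cl:1, N:3, O:1.

C15H6ClN3O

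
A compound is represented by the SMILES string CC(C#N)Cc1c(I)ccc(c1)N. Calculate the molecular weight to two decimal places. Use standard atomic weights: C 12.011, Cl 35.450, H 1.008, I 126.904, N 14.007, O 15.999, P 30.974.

286.12 g/mol

First, the molecular formula is C10H11IN2 (counting implicit H from valence).
  C: 10 × 12.011 = 120.110
  H: 11 × 1.008 = 11.088
  I: 1 × 126.904 = 126.904
  N: 2 × 14.007 = 28.014
Sum: 10×12.011 + 11×1.008 + 1×126.904 + 2×14.007 = 286.116 → 286.12 g/mol.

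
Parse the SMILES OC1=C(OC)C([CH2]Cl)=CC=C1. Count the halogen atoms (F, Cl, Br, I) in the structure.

1

Halogen atoms appear at heavy-atom position 8 (1×Cl).
Other groups present: 1 ether, 1 hydroxyl.
Halogen count: 1.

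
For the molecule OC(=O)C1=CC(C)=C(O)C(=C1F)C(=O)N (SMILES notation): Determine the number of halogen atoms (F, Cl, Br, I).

1

Halogen atoms appear at heavy-atom position 12 (1×F).
Other groups present: 1 amide, 1 carboxylic acid, 1 hydroxyl.
Halogen count: 1.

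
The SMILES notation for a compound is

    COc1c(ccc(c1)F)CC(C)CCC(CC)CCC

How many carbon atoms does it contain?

Count every carbon token in the SMILES (each C, including those in ring-closure positions and inside branches).
Carbon count: 18.

18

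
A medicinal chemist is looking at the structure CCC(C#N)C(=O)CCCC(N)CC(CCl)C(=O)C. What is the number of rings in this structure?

In SMILES, each pair of matching ring-closure digits denotes one ring-closing bond; the number of such bonds equals the number of independent rings.
Ring-closure bonds here: 0.

0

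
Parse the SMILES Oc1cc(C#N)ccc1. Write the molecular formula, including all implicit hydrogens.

Walk through each heavy atom and fill implicit hydrogens from standard valence (C 4, N 3, O 2, S 2, halogen 1); for lowercase aromatic atoms, an aromatic c carries 1 H when it has two neighbours and 0 H with three, and aromatic n carries 0 H:
  atom 1: O, bond orders sum to 1 (valence 2) → 1 H
  atom 2: aromatic c, 3 neighbours → 0 H
  atom 3: aromatic c, 2 neighbours → 1 H
  atom 4: aromatic c, 3 neighbours → 0 H
  atom 5: C, bond orders sum to 4 (valence 4) → 0 H
  atom 6: N, bond orders sum to 3 (valence 3) → 0 H
  atom 7: aromatic c, 2 neighbours → 1 H
  atom 8: aromatic c, 2 neighbours → 1 H
  atom 9: aromatic c, 2 neighbours → 1 H
Totals → C:7, H:5, N:1, O:1.
In Hill order: C7H5NO.

C7H5NO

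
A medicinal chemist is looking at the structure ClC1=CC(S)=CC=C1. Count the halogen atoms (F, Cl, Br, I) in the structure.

Halogen atoms appear at heavy-atom position 1 (1×Cl).
Other groups present: 1 thiol.
Halogen count: 1.

1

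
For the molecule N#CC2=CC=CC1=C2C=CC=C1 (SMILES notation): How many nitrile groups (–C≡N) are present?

The nitrile motif appears at heavy-atom position 2 in the SMILES.
Nitrile count: 1.

1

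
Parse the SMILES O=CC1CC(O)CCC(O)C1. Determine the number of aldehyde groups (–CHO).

1

The aldehyde motif appears at heavy-atom position 2 in the SMILES.
Other groups present: 2 hydroxyl.
Aldehyde count: 1.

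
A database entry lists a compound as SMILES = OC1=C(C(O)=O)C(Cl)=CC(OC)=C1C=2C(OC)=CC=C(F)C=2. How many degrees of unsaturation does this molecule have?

Molecular formula: C15H12ClFO5.
DoU = (2C + 2 + N − H − X) / 2, where X is the halogen count and O/S are ignored.
    = (2·15 + 2 + 0 − 12 − 2) / 2 = 18 / 2 = 9.

9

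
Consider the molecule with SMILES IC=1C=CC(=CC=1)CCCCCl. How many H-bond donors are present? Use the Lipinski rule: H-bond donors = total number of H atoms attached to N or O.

Donors: find every N or O and count the H atoms it carries.
  (no N or O atoms present)
Lipinski HBD = 0.

0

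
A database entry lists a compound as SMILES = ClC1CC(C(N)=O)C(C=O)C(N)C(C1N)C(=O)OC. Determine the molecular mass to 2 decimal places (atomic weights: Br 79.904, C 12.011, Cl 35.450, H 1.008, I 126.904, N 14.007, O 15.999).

First, the molecular formula is C11H18ClN3O4 (counting implicit H from valence).
  C: 11 × 12.011 = 132.121
  Cl: 1 × 35.450 = 35.450
  H: 18 × 1.008 = 18.144
  N: 3 × 14.007 = 42.021
  O: 4 × 15.999 = 63.996
Sum: 11×12.011 + 1×35.450 + 18×1.008 + 3×14.007 + 4×15.999 = 291.732 → 291.73 g/mol.

291.73 g/mol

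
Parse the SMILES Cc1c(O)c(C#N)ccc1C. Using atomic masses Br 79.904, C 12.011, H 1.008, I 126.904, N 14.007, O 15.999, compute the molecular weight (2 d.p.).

147.18 g/mol

First, the molecular formula is C9H9NO (counting implicit H from valence).
  C: 9 × 12.011 = 108.099
  H: 9 × 1.008 = 9.072
  N: 1 × 14.007 = 14.007
  O: 1 × 15.999 = 15.999
Sum: 9×12.011 + 9×1.008 + 1×14.007 + 1×15.999 = 147.177 → 147.18 g/mol.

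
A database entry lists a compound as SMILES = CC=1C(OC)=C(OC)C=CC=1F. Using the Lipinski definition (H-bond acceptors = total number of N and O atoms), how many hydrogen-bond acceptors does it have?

2

N atoms: 0; O atoms: 2.
Lipinski HBA = 0 + 2 = 2.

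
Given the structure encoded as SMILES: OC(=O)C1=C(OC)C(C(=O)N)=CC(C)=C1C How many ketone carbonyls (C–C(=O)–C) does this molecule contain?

Scan the SMILES for the ketone motif — none present.
Groups that are present: 1 amide, 1 carboxylic acid, 1 ether.

0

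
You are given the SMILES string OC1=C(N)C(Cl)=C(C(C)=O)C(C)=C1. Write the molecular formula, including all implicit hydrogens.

Walk through each heavy atom and fill implicit hydrogens from standard valence (C 4, N 3, O 2, S 2, halogen 1):
  atom 1: O, bond orders sum to 1 (valence 2) → 1 H
  atom 2: C, bond orders sum to 4 (valence 4) → 0 H
  atom 3: C, bond orders sum to 4 (valence 4) → 0 H
  atom 4: N, bond orders sum to 1 (valence 3) → 2 H
  atom 5: C, bond orders sum to 4 (valence 4) → 0 H
  atom 6: Cl (halogen, monovalent) → 0 H
  atom 7: C, bond orders sum to 4 (valence 4) → 0 H
  atom 8: C, bond orders sum to 4 (valence 4) → 0 H
  atom 9: C, bond orders sum to 1 (valence 4) → 3 H
  atom 10: O, bond orders sum to 2 (valence 2) → 0 H
  atom 11: C, bond orders sum to 4 (valence 4) → 0 H
  atom 12: C, bond orders sum to 1 (valence 4) → 3 H
  atom 13: C, bond orders sum to 3 (valence 4) → 1 H
Totals → C:9, H:10, Cl:1, N:1, O:2.

C9H10ClNO2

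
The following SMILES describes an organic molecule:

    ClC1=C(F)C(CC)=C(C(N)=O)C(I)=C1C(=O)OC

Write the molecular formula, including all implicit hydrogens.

C11H10ClFINO3

Walk through each heavy atom and fill implicit hydrogens from standard valence (C 4, N 3, O 2, S 2, halogen 1):
  atom 1: Cl (halogen, monovalent) → 0 H
  atom 2: C, bond orders sum to 4 (valence 4) → 0 H
  atom 3: C, bond orders sum to 4 (valence 4) → 0 H
  atom 4: F (halogen, monovalent) → 0 H
  atom 5: C, bond orders sum to 4 (valence 4) → 0 H
  atom 6: C, bond orders sum to 2 (valence 4) → 2 H
  atom 7: C, bond orders sum to 1 (valence 4) → 3 H
  atom 8: C, bond orders sum to 4 (valence 4) → 0 H
  atom 9: C, bond orders sum to 4 (valence 4) → 0 H
  atom 10: N, bond orders sum to 1 (valence 3) → 2 H
  atom 11: O, bond orders sum to 2 (valence 2) → 0 H
  atom 12: C, bond orders sum to 4 (valence 4) → 0 H
  atom 13: I (halogen, monovalent) → 0 H
  atom 14: C, bond orders sum to 4 (valence 4) → 0 H
  atom 15: C, bond orders sum to 4 (valence 4) → 0 H
  atom 16: O, bond orders sum to 2 (valence 2) → 0 H
  atom 17: O, bond orders sum to 2 (valence 2) → 0 H
  atom 18: C, bond orders sum to 1 (valence 4) → 3 H
Totals → C:11, H:10, Cl:1, F:1, I:1, N:1, O:3.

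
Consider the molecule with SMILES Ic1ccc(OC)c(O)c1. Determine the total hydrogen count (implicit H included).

7

Walk through each heavy atom and fill implicit hydrogens from standard valence (C 4, N 3, O 2, S 2, halogen 1); for lowercase aromatic atoms, an aromatic c carries 1 H when it has two neighbours and 0 H with three, and aromatic n carries 0 H:
  atom 1: I (halogen, monovalent) → 0 H
  atom 2: aromatic c, 3 neighbours → 0 H
  atom 3: aromatic c, 2 neighbours → 1 H
  atom 4: aromatic c, 2 neighbours → 1 H
  atom 5: aromatic c, 3 neighbours → 0 H
  atom 6: O, bond orders sum to 2 (valence 2) → 0 H
  atom 7: C, bond orders sum to 1 (valence 4) → 3 H
  atom 8: aromatic c, 3 neighbours → 0 H
  atom 9: O, bond orders sum to 1 (valence 2) → 1 H
  atom 10: aromatic c, 2 neighbours → 1 H
Total hydrogens: 7.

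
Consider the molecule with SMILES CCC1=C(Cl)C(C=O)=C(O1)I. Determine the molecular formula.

C7H6ClIO2

Walk through each heavy atom and fill implicit hydrogens from standard valence (C 4, N 3, O 2, S 2, halogen 1):
  atom 1: C, bond orders sum to 1 (valence 4) → 3 H
  atom 2: C, bond orders sum to 2 (valence 4) → 2 H
  atom 3: C, bond orders sum to 4 (valence 4) → 0 H
  atom 4: C, bond orders sum to 4 (valence 4) → 0 H
  atom 5: Cl (halogen, monovalent) → 0 H
  atom 6: C, bond orders sum to 4 (valence 4) → 0 H
  atom 7: C, bond orders sum to 3 (valence 4) → 1 H
  atom 8: O, bond orders sum to 2 (valence 2) → 0 H
  atom 9: C, bond orders sum to 4 (valence 4) → 0 H
  atom 10: O, bond orders sum to 2 (valence 2) → 0 H
  atom 11: I (halogen, monovalent) → 0 H
Totals → C:7, H:6, Cl:1, I:1, O:2.
In Hill order: C7H6ClIO2.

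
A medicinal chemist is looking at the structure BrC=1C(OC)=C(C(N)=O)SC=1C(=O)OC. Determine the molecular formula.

Walk through each heavy atom and fill implicit hydrogens from standard valence (C 4, N 3, O 2, S 2, halogen 1):
  atom 1: Br (halogen, monovalent) → 0 H
  atom 2: C, bond orders sum to 4 (valence 4) → 0 H
  atom 3: C, bond orders sum to 4 (valence 4) → 0 H
  atom 4: O, bond orders sum to 2 (valence 2) → 0 H
  atom 5: C, bond orders sum to 1 (valence 4) → 3 H
  atom 6: C, bond orders sum to 4 (valence 4) → 0 H
  atom 7: C, bond orders sum to 4 (valence 4) → 0 H
  atom 8: N, bond orders sum to 1 (valence 3) → 2 H
  atom 9: O, bond orders sum to 2 (valence 2) → 0 H
  atom 10: S, bond orders sum to 2 (valence 2) → 0 H
  atom 11: C, bond orders sum to 4 (valence 4) → 0 H
  atom 12: C, bond orders sum to 4 (valence 4) → 0 H
  atom 13: O, bond orders sum to 2 (valence 2) → 0 H
  atom 14: O, bond orders sum to 2 (valence 2) → 0 H
  atom 15: C, bond orders sum to 1 (valence 4) → 3 H
Totals → C:8, H:8, Br:1, N:1, O:4, S:1.

C8H8BrNO4S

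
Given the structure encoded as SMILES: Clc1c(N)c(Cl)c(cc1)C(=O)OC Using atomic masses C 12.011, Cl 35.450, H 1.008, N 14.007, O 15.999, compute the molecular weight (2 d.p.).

220.05 g/mol

First, the molecular formula is C8H7Cl2NO2 (counting implicit H from valence).
  C: 8 × 12.011 = 96.088
  Cl: 2 × 35.450 = 70.900
  H: 7 × 1.008 = 7.056
  N: 1 × 14.007 = 14.007
  O: 2 × 15.999 = 31.998
Sum: 8×12.011 + 2×35.450 + 7×1.008 + 1×14.007 + 2×15.999 = 220.049 → 220.05 g/mol.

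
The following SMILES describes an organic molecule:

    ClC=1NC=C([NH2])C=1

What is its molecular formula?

C4H5ClN2

Walk through each heavy atom and fill implicit hydrogens from standard valence (C 4, N 3, O 2, S 2, halogen 1):
  atom 1: Cl (halogen, monovalent) → 0 H
  atom 2: C, bond orders sum to 4 (valence 4) → 0 H
  atom 3: N, bond orders sum to 2 (valence 3) → 1 H
  atom 4: C, bond orders sum to 3 (valence 4) → 1 H
  atom 5: C, bond orders sum to 4 (valence 4) → 0 H
  atom 6: N with explicit H count 2
  atom 7: C, bond orders sum to 3 (valence 4) → 1 H
Totals → C:4, H:5, Cl:1, N:2.
In Hill order: C4H5ClN2.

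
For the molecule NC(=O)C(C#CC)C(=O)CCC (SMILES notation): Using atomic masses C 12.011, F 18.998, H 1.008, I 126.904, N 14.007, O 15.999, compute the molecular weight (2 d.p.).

First, the molecular formula is C9H13NO2 (counting implicit H from valence).
  C: 9 × 12.011 = 108.099
  H: 13 × 1.008 = 13.104
  N: 1 × 14.007 = 14.007
  O: 2 × 15.999 = 31.998
Sum: 9×12.011 + 13×1.008 + 1×14.007 + 2×15.999 = 167.208 → 167.21 g/mol.

167.21 g/mol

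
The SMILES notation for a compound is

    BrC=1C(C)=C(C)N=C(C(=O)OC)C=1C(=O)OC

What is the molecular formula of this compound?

Walk through each heavy atom and fill implicit hydrogens from standard valence (C 4, N 3, O 2, S 2, halogen 1):
  atom 1: Br (halogen, monovalent) → 0 H
  atom 2: C, bond orders sum to 4 (valence 4) → 0 H
  atom 3: C, bond orders sum to 4 (valence 4) → 0 H
  atom 4: C, bond orders sum to 1 (valence 4) → 3 H
  atom 5: C, bond orders sum to 4 (valence 4) → 0 H
  atom 6: C, bond orders sum to 1 (valence 4) → 3 H
  atom 7: N, bond orders sum to 3 (valence 3) → 0 H
  atom 8: C, bond orders sum to 4 (valence 4) → 0 H
  atom 9: C, bond orders sum to 4 (valence 4) → 0 H
  atom 10: O, bond orders sum to 2 (valence 2) → 0 H
  atom 11: O, bond orders sum to 2 (valence 2) → 0 H
  atom 12: C, bond orders sum to 1 (valence 4) → 3 H
  atom 13: C, bond orders sum to 4 (valence 4) → 0 H
  atom 14: C, bond orders sum to 4 (valence 4) → 0 H
  atom 15: O, bond orders sum to 2 (valence 2) → 0 H
  atom 16: O, bond orders sum to 2 (valence 2) → 0 H
  atom 17: C, bond orders sum to 1 (valence 4) → 3 H
Totals → C:11, H:12, Br:1, N:1, O:4.
In Hill order: C11H12BrNO4.

C11H12BrNO4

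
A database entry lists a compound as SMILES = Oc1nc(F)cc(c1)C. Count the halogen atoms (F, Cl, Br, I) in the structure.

Halogen atoms appear at heavy-atom position 5 (1×F).
Other groups present: 1 hydroxyl.
Halogen count: 1.

1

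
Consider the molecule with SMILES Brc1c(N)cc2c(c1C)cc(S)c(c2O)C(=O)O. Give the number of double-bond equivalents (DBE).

Molecular formula: C12H10BrNO3S.
DoU = (2C + 2 + N − H − X) / 2, where X is the halogen count and O/S are ignored.
    = (2·12 + 2 + 1 − 10 − 1) / 2 = 16 / 2 = 8.

8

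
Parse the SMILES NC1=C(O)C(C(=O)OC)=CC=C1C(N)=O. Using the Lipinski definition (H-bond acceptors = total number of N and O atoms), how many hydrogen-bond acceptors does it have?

6

N atoms: 2; O atoms: 4.
Lipinski HBA = 2 + 4 = 6.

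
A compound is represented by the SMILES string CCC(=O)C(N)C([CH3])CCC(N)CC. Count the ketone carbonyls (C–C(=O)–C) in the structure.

1

The ketone motif appears at heavy-atom position 3 in the SMILES.
Other groups present: 2 primary amine.
Ketone count: 1.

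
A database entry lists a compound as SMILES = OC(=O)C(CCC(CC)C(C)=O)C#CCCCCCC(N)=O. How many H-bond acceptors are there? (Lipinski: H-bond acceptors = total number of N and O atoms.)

5

N atoms: 1; O atoms: 4.
Lipinski HBA = 1 + 4 = 5.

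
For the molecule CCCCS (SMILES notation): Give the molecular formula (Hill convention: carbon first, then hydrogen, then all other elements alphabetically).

C4H10S

Walk through each heavy atom and fill implicit hydrogens from standard valence (C 4, N 3, O 2, S 2, halogen 1):
  atom 1: C, bond orders sum to 1 (valence 4) → 3 H
  atom 2: C, bond orders sum to 2 (valence 4) → 2 H
  atom 3: C, bond orders sum to 2 (valence 4) → 2 H
  atom 4: C, bond orders sum to 2 (valence 4) → 2 H
  atom 5: S, bond orders sum to 1 (valence 2) → 1 H
Totals → C:4, H:10, S:1.
In Hill order: C4H10S.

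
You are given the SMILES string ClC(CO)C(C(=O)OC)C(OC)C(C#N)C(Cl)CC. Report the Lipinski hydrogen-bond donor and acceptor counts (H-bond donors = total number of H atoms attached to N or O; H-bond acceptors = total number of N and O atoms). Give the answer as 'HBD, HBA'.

Donors: find every N or O and count the H atoms it carries.
  atom 4 (O): bond orders sum to 1 → 1 H
  atom 7 (O): bond orders sum to 2 → 0 H
  atom 8 (O): bond orders sum to 2 → 0 H
  atom 11 (O): bond orders sum to 2 → 0 H
  atom 15 (N): bond orders sum to 3 → 0 H
Lipinski HBD = 1.
Acceptors: N atoms = 1, O atoms = 4 → HBA = 5.

1, 5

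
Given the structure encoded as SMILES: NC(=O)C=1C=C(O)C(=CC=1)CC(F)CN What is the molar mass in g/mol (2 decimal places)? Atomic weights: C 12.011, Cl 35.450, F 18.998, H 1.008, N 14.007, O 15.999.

212.22 g/mol

First, the molecular formula is C10H13FN2O2 (counting implicit H from valence).
  C: 10 × 12.011 = 120.110
  F: 1 × 18.998 = 18.998
  H: 13 × 1.008 = 13.104
  N: 2 × 14.007 = 28.014
  O: 2 × 15.999 = 31.998
Sum: 10×12.011 + 1×18.998 + 13×1.008 + 2×14.007 + 2×15.999 = 212.224 → 212.22 g/mol.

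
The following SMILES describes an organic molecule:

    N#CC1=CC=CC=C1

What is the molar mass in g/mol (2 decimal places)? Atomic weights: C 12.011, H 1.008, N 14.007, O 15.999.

First, the molecular formula is C7H5N (counting implicit H from valence).
  C: 7 × 12.011 = 84.077
  H: 5 × 1.008 = 5.040
  N: 1 × 14.007 = 14.007
Sum: 7×12.011 + 5×1.008 + 1×14.007 = 103.124 → 103.12 g/mol.

103.12 g/mol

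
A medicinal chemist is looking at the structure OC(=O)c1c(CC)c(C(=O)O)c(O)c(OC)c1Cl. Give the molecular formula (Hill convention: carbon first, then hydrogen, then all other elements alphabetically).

Walk through each heavy atom and fill implicit hydrogens from standard valence (C 4, N 3, O 2, S 2, halogen 1); for lowercase aromatic atoms, an aromatic c carries 1 H when it has two neighbours and 0 H with three, and aromatic n carries 0 H:
  atom 1: O, bond orders sum to 1 (valence 2) → 1 H
  atom 2: C, bond orders sum to 4 (valence 4) → 0 H
  atom 3: O, bond orders sum to 2 (valence 2) → 0 H
  atom 4: aromatic c, 3 neighbours → 0 H
  atom 5: aromatic c, 3 neighbours → 0 H
  atom 6: C, bond orders sum to 2 (valence 4) → 2 H
  atom 7: C, bond orders sum to 1 (valence 4) → 3 H
  atom 8: aromatic c, 3 neighbours → 0 H
  atom 9: C, bond orders sum to 4 (valence 4) → 0 H
  atom 10: O, bond orders sum to 2 (valence 2) → 0 H
  atom 11: O, bond orders sum to 1 (valence 2) → 1 H
  atom 12: aromatic c, 3 neighbours → 0 H
  atom 13: O, bond orders sum to 1 (valence 2) → 1 H
  atom 14: aromatic c, 3 neighbours → 0 H
  atom 15: O, bond orders sum to 2 (valence 2) → 0 H
  atom 16: C, bond orders sum to 1 (valence 4) → 3 H
  atom 17: aromatic c, 3 neighbours → 0 H
  atom 18: Cl (halogen, monovalent) → 0 H
Totals → C:11, H:11, Cl:1, O:6.
In Hill order: C11H11ClO6.

C11H11ClO6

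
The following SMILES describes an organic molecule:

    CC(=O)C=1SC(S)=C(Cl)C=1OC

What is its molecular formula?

C7H7ClO2S2

Walk through each heavy atom and fill implicit hydrogens from standard valence (C 4, N 3, O 2, S 2, halogen 1):
  atom 1: C, bond orders sum to 1 (valence 4) → 3 H
  atom 2: C, bond orders sum to 4 (valence 4) → 0 H
  atom 3: O, bond orders sum to 2 (valence 2) → 0 H
  atom 4: C, bond orders sum to 4 (valence 4) → 0 H
  atom 5: S, bond orders sum to 2 (valence 2) → 0 H
  atom 6: C, bond orders sum to 4 (valence 4) → 0 H
  atom 7: S, bond orders sum to 1 (valence 2) → 1 H
  atom 8: C, bond orders sum to 4 (valence 4) → 0 H
  atom 9: Cl (halogen, monovalent) → 0 H
  atom 10: C, bond orders sum to 4 (valence 4) → 0 H
  atom 11: O, bond orders sum to 2 (valence 2) → 0 H
  atom 12: C, bond orders sum to 1 (valence 4) → 3 H
Totals → C:7, H:7, Cl:1, O:2, S:2.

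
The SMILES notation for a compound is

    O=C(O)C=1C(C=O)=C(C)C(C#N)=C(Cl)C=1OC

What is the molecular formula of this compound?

Walk through each heavy atom and fill implicit hydrogens from standard valence (C 4, N 3, O 2, S 2, halogen 1):
  atom 1: O, bond orders sum to 2 (valence 2) → 0 H
  atom 2: C, bond orders sum to 4 (valence 4) → 0 H
  atom 3: O, bond orders sum to 1 (valence 2) → 1 H
  atom 4: C, bond orders sum to 4 (valence 4) → 0 H
  atom 5: C, bond orders sum to 4 (valence 4) → 0 H
  atom 6: C, bond orders sum to 3 (valence 4) → 1 H
  atom 7: O, bond orders sum to 2 (valence 2) → 0 H
  atom 8: C, bond orders sum to 4 (valence 4) → 0 H
  atom 9: C, bond orders sum to 1 (valence 4) → 3 H
  atom 10: C, bond orders sum to 4 (valence 4) → 0 H
  atom 11: C, bond orders sum to 4 (valence 4) → 0 H
  atom 12: N, bond orders sum to 3 (valence 3) → 0 H
  atom 13: C, bond orders sum to 4 (valence 4) → 0 H
  atom 14: Cl (halogen, monovalent) → 0 H
  atom 15: C, bond orders sum to 4 (valence 4) → 0 H
  atom 16: O, bond orders sum to 2 (valence 2) → 0 H
  atom 17: C, bond orders sum to 1 (valence 4) → 3 H
Totals → C:11, H:8, Cl:1, N:1, O:4.

C11H8ClNO4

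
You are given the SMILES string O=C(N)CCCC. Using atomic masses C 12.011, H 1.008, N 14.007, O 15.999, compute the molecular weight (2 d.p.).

101.15 g/mol

First, the molecular formula is C5H11NO (counting implicit H from valence).
  C: 5 × 12.011 = 60.055
  H: 11 × 1.008 = 11.088
  N: 1 × 14.007 = 14.007
  O: 1 × 15.999 = 15.999
Sum: 5×12.011 + 11×1.008 + 1×14.007 + 1×15.999 = 101.149 → 101.15 g/mol.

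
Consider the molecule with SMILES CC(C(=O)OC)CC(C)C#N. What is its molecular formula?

C8H13NO2

Walk through each heavy atom and fill implicit hydrogens from standard valence (C 4, N 3, O 2, S 2, halogen 1):
  atom 1: C, bond orders sum to 1 (valence 4) → 3 H
  atom 2: C, bond orders sum to 3 (valence 4) → 1 H
  atom 3: C, bond orders sum to 4 (valence 4) → 0 H
  atom 4: O, bond orders sum to 2 (valence 2) → 0 H
  atom 5: O, bond orders sum to 2 (valence 2) → 0 H
  atom 6: C, bond orders sum to 1 (valence 4) → 3 H
  atom 7: C, bond orders sum to 2 (valence 4) → 2 H
  atom 8: C, bond orders sum to 3 (valence 4) → 1 H
  atom 9: C, bond orders sum to 1 (valence 4) → 3 H
  atom 10: C, bond orders sum to 4 (valence 4) → 0 H
  atom 11: N, bond orders sum to 3 (valence 3) → 0 H
Totals → C:8, H:13, N:1, O:2.
In Hill order: C8H13NO2.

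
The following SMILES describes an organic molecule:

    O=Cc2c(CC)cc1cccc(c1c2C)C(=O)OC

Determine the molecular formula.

C16H16O3

Walk through each heavy atom and fill implicit hydrogens from standard valence (C 4, N 3, O 2, S 2, halogen 1); for lowercase aromatic atoms, an aromatic c carries 1 H when it has two neighbours and 0 H with three, and aromatic n carries 0 H:
  atom 1: O, bond orders sum to 2 (valence 2) → 0 H
  atom 2: C, bond orders sum to 3 (valence 4) → 1 H
  atom 3: aromatic c, 3 neighbours → 0 H
  atom 4: aromatic c, 3 neighbours → 0 H
  atom 5: C, bond orders sum to 2 (valence 4) → 2 H
  atom 6: C, bond orders sum to 1 (valence 4) → 3 H
  atom 7: aromatic c, 2 neighbours → 1 H
  atom 8: aromatic c, 3 neighbours → 0 H
  atom 9: aromatic c, 2 neighbours → 1 H
  atom 10: aromatic c, 2 neighbours → 1 H
  atom 11: aromatic c, 2 neighbours → 1 H
  atom 12: aromatic c, 3 neighbours → 0 H
  atom 13: aromatic c, 3 neighbours → 0 H
  atom 14: aromatic c, 3 neighbours → 0 H
  atom 15: C, bond orders sum to 1 (valence 4) → 3 H
  atom 16: C, bond orders sum to 4 (valence 4) → 0 H
  atom 17: O, bond orders sum to 2 (valence 2) → 0 H
  atom 18: O, bond orders sum to 2 (valence 2) → 0 H
  atom 19: C, bond orders sum to 1 (valence 4) → 3 H
Totals → C:16, H:16, O:3.
In Hill order: C16H16O3.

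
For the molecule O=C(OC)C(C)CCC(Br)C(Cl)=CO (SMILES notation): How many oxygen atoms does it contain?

Scan the SMILES for O atoms (remember two-letter symbols like Cl and Br are single atoms).
Oxygen count: 3.

3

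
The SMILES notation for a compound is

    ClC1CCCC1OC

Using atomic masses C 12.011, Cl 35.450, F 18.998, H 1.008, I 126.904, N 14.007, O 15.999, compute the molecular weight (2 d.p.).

134.60 g/mol

First, the molecular formula is C6H11ClO (counting implicit H from valence).
  C: 6 × 12.011 = 72.066
  Cl: 1 × 35.450 = 35.450
  H: 11 × 1.008 = 11.088
  O: 1 × 15.999 = 15.999
Sum: 6×12.011 + 1×35.450 + 11×1.008 + 1×15.999 = 134.603 → 134.60 g/mol.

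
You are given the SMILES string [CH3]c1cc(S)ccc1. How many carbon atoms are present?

7

Count every carbon token in the SMILES (each C, including those in ring-closure positions and inside branches).
Carbon count: 7.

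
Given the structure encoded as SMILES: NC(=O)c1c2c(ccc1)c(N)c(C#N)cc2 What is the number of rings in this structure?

In SMILES, each pair of matching ring-closure digits denotes one ring-closing bond; the number of such bonds equals the number of independent rings.
Ring-closure bonds here: 2.

2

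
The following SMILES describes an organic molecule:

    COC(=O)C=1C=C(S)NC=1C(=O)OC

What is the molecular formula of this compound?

C8H9NO4S

Walk through each heavy atom and fill implicit hydrogens from standard valence (C 4, N 3, O 2, S 2, halogen 1):
  atom 1: C, bond orders sum to 1 (valence 4) → 3 H
  atom 2: O, bond orders sum to 2 (valence 2) → 0 H
  atom 3: C, bond orders sum to 4 (valence 4) → 0 H
  atom 4: O, bond orders sum to 2 (valence 2) → 0 H
  atom 5: C, bond orders sum to 4 (valence 4) → 0 H
  atom 6: C, bond orders sum to 3 (valence 4) → 1 H
  atom 7: C, bond orders sum to 4 (valence 4) → 0 H
  atom 8: S, bond orders sum to 1 (valence 2) → 1 H
  atom 9: N, bond orders sum to 2 (valence 3) → 1 H
  atom 10: C, bond orders sum to 4 (valence 4) → 0 H
  atom 11: C, bond orders sum to 4 (valence 4) → 0 H
  atom 12: O, bond orders sum to 2 (valence 2) → 0 H
  atom 13: O, bond orders sum to 2 (valence 2) → 0 H
  atom 14: C, bond orders sum to 1 (valence 4) → 3 H
Totals → C:8, H:9, N:1, O:4, S:1.
In Hill order: C8H9NO4S.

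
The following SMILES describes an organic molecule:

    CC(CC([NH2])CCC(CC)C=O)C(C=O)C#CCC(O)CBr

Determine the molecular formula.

C17H28BrNO3

Walk through each heavy atom and fill implicit hydrogens from standard valence (C 4, N 3, O 2, S 2, halogen 1):
  atom 1: C, bond orders sum to 1 (valence 4) → 3 H
  atom 2: C, bond orders sum to 3 (valence 4) → 1 H
  atom 3: C, bond orders sum to 2 (valence 4) → 2 H
  atom 4: C, bond orders sum to 3 (valence 4) → 1 H
  atom 5: N with explicit H count 2
  atom 6: C, bond orders sum to 2 (valence 4) → 2 H
  atom 7: C, bond orders sum to 2 (valence 4) → 2 H
  atom 8: C, bond orders sum to 3 (valence 4) → 1 H
  atom 9: C, bond orders sum to 2 (valence 4) → 2 H
  atom 10: C, bond orders sum to 1 (valence 4) → 3 H
  atom 11: C, bond orders sum to 3 (valence 4) → 1 H
  atom 12: O, bond orders sum to 2 (valence 2) → 0 H
  atom 13: C, bond orders sum to 3 (valence 4) → 1 H
  atom 14: C, bond orders sum to 3 (valence 4) → 1 H
  atom 15: O, bond orders sum to 2 (valence 2) → 0 H
  atom 16: C, bond orders sum to 4 (valence 4) → 0 H
  atom 17: C, bond orders sum to 4 (valence 4) → 0 H
  atom 18: C, bond orders sum to 2 (valence 4) → 2 H
  atom 19: C, bond orders sum to 3 (valence 4) → 1 H
  atom 20: O, bond orders sum to 1 (valence 2) → 1 H
  atom 21: C, bond orders sum to 2 (valence 4) → 2 H
  atom 22: Br (halogen, monovalent) → 0 H
Totals → C:17, H:28, Br:1, N:1, O:3.
In Hill order: C17H28BrNO3.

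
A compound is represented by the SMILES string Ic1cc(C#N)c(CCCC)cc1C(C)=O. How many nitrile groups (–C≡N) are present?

The nitrile motif appears at heavy-atom position 5 in the SMILES.
Other groups present: 1 ketone.
Nitrile count: 1.

1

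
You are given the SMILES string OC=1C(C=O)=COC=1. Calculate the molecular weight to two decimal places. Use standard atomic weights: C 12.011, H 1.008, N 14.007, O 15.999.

112.08 g/mol

First, the molecular formula is C5H4O3 (counting implicit H from valence).
  C: 5 × 12.011 = 60.055
  H: 4 × 1.008 = 4.032
  O: 3 × 15.999 = 47.997
Sum: 5×12.011 + 4×1.008 + 3×15.999 = 112.084 → 112.08 g/mol.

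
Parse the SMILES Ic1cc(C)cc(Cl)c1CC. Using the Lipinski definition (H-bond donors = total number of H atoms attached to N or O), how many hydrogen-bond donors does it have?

0

Donors: find every N or O and count the H atoms it carries.
  (no N or O atoms present)
Lipinski HBD = 0.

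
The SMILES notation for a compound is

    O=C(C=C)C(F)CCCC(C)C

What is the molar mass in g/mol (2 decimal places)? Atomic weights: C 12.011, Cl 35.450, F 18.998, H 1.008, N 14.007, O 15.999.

First, the molecular formula is C10H17FO (counting implicit H from valence).
  C: 10 × 12.011 = 120.110
  F: 1 × 18.998 = 18.998
  H: 17 × 1.008 = 17.136
  O: 1 × 15.999 = 15.999
Sum: 10×12.011 + 1×18.998 + 17×1.008 + 1×15.999 = 172.243 → 172.24 g/mol.

172.24 g/mol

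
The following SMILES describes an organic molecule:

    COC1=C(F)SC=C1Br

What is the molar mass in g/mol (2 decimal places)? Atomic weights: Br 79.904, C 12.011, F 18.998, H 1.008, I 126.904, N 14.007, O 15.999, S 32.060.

211.05 g/mol

First, the molecular formula is C5H4BrFOS (counting implicit H from valence).
  Br: 1 × 79.904 = 79.904
  C: 5 × 12.011 = 60.055
  F: 1 × 18.998 = 18.998
  H: 4 × 1.008 = 4.032
  O: 1 × 15.999 = 15.999
  S: 1 × 32.060 = 32.060
Sum: 1×79.904 + 5×12.011 + 1×18.998 + 4×1.008 + 1×15.999 + 1×32.060 = 211.048 → 211.05 g/mol.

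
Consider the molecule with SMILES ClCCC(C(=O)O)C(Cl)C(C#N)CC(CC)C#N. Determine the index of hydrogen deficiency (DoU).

Molecular formula: C12H16Cl2N2O2.
DoU = (2C + 2 + N − H − X) / 2, where X is the halogen count and O/S are ignored.
    = (2·12 + 2 + 2 − 16 − 2) / 2 = 10 / 2 = 5.

5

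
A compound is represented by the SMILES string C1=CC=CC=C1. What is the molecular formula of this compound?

C6H6

Walk through each heavy atom and fill implicit hydrogens from standard valence (C 4, N 3, O 2, S 2, halogen 1):
  atom 1: C, bond orders sum to 3 (valence 4) → 1 H
  atom 2: C, bond orders sum to 3 (valence 4) → 1 H
  atom 3: C, bond orders sum to 3 (valence 4) → 1 H
  atom 4: C, bond orders sum to 3 (valence 4) → 1 H
  atom 5: C, bond orders sum to 3 (valence 4) → 1 H
  atom 6: C, bond orders sum to 3 (valence 4) → 1 H
Totals → C:6, H:6.
In Hill order: C6H6.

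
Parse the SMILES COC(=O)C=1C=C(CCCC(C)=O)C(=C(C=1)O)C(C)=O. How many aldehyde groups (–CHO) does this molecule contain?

Scan the SMILES for the aldehyde motif — none present.
Groups that are present: 1 ester, 1 hydroxyl, 2 ketone.

0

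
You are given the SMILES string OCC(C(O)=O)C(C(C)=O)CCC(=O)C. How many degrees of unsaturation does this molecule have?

Molecular formula: C10H16O5.
DoU = (2C + 2 + N − H − X) / 2, where X is the halogen count and O/S are ignored.
    = (2·10 + 2 + 0 − 16 − 0) / 2 = 6 / 2 = 3.

3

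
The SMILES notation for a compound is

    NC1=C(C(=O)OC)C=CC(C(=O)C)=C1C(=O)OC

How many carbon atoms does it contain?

12

Count every carbon token in the SMILES (each C, including those in ring-closure positions and inside branches).
Carbon count: 12.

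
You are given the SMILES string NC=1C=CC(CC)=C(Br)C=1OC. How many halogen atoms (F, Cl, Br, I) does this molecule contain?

1

Halogen atoms appear at heavy-atom position 9 (1×Br).
Other groups present: 1 ether, 1 primary amine.
Halogen count: 1.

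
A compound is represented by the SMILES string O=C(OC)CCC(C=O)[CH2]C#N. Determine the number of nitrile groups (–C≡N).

1

The nitrile motif appears at heavy-atom position 11 in the SMILES.
Other groups present: 1 aldehyde, 1 ester.
Nitrile count: 1.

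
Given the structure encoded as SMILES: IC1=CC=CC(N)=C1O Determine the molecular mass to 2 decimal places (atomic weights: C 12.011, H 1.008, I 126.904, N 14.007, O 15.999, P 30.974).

235.02 g/mol

First, the molecular formula is C6H6INO (counting implicit H from valence).
  C: 6 × 12.011 = 72.066
  H: 6 × 1.008 = 6.048
  I: 1 × 126.904 = 126.904
  N: 1 × 14.007 = 14.007
  O: 1 × 15.999 = 15.999
Sum: 6×12.011 + 6×1.008 + 1×126.904 + 1×14.007 + 1×15.999 = 235.024 → 235.02 g/mol.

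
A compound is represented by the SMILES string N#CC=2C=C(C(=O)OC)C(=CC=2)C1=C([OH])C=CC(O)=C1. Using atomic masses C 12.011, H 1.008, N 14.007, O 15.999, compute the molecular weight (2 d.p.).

First, the molecular formula is C15H11NO4 (counting implicit H from valence).
  C: 15 × 12.011 = 180.165
  H: 11 × 1.008 = 11.088
  N: 1 × 14.007 = 14.007
  O: 4 × 15.999 = 63.996
Sum: 15×12.011 + 11×1.008 + 1×14.007 + 4×15.999 = 269.256 → 269.26 g/mol.

269.26 g/mol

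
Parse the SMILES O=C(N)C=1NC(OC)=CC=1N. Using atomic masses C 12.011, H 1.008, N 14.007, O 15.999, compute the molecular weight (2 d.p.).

First, the molecular formula is C6H9N3O2 (counting implicit H from valence).
  C: 6 × 12.011 = 72.066
  H: 9 × 1.008 = 9.072
  N: 3 × 14.007 = 42.021
  O: 2 × 15.999 = 31.998
Sum: 6×12.011 + 9×1.008 + 3×14.007 + 2×15.999 = 155.157 → 155.16 g/mol.

155.16 g/mol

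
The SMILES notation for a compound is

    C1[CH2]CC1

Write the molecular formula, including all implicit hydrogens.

Walk through each heavy atom and fill implicit hydrogens from standard valence (C 4, N 3, O 2, S 2, halogen 1):
  atom 1: C, bond orders sum to 2 (valence 4) → 2 H
  atom 2: C with explicit H count 2
  atom 3: C, bond orders sum to 2 (valence 4) → 2 H
  atom 4: C, bond orders sum to 2 (valence 4) → 2 H
Totals → C:4, H:8.
In Hill order: C4H8.

C4H8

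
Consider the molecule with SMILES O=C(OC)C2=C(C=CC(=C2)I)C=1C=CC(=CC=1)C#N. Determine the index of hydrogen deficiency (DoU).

11

Molecular formula: C15H10INO2.
DoU = (2C + 2 + N − H − X) / 2, where X is the halogen count and O/S are ignored.
    = (2·15 + 2 + 1 − 10 − 1) / 2 = 22 / 2 = 11.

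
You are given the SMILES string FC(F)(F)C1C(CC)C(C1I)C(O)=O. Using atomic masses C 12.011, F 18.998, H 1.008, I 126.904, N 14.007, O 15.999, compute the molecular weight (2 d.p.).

322.06 g/mol

First, the molecular formula is C8H10F3IO2 (counting implicit H from valence).
  C: 8 × 12.011 = 96.088
  F: 3 × 18.998 = 56.994
  H: 10 × 1.008 = 10.080
  I: 1 × 126.904 = 126.904
  O: 2 × 15.999 = 31.998
Sum: 8×12.011 + 3×18.998 + 10×1.008 + 1×126.904 + 2×15.999 = 322.064 → 322.06 g/mol.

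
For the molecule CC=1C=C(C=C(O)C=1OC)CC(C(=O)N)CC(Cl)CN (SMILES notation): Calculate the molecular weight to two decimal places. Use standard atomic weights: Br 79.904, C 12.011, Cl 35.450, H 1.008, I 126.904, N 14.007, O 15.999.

300.78 g/mol

First, the molecular formula is C14H21ClN2O3 (counting implicit H from valence).
  C: 14 × 12.011 = 168.154
  Cl: 1 × 35.450 = 35.450
  H: 21 × 1.008 = 21.168
  N: 2 × 14.007 = 28.014
  O: 3 × 15.999 = 47.997
Sum: 14×12.011 + 1×35.450 + 21×1.008 + 2×14.007 + 3×15.999 = 300.783 → 300.78 g/mol.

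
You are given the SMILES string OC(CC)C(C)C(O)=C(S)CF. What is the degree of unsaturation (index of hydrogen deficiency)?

Degree of unsaturation = (number of rings) + (number of π bonds).
Ring closures in the SMILES: 0.
π bonds: 1 double bond (each 1 DoU) → 1 DoU from unsaturation.
Total DoU = 0 + 1 = 1.

1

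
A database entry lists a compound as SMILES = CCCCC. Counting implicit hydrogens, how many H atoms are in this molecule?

Walk through each heavy atom and fill implicit hydrogens from standard valence (C 4, N 3, O 2, S 2, halogen 1):
  atom 1: C, bond orders sum to 1 (valence 4) → 3 H
  atom 2: C, bond orders sum to 2 (valence 4) → 2 H
  atom 3: C, bond orders sum to 2 (valence 4) → 2 H
  atom 4: C, bond orders sum to 2 (valence 4) → 2 H
  atom 5: C, bond orders sum to 1 (valence 4) → 3 H
Total hydrogens: 12.

12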